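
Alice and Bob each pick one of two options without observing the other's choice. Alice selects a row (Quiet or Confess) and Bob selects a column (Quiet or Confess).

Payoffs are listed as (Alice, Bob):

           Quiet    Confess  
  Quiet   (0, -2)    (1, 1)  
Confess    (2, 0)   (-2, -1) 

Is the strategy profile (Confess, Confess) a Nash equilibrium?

No

At (Confess, Confess), Alice earns -2; switching to Quiet would give 1, so Alice would deviate.
Bob earns -1; switching to Quiet would give 0, so Bob would deviate.
Since at least one player can profitably deviate, this is not a Nash equilibrium.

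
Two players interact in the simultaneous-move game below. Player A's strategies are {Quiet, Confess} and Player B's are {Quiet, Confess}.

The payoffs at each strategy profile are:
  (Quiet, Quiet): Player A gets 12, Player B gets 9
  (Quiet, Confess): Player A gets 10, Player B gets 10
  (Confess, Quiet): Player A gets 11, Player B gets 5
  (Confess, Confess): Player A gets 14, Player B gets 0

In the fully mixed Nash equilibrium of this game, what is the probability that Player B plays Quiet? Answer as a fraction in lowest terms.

Let q be the probability that Player B plays Quiet. In a completely mixed equilibrium, Player A must be indifferent between Quiet and Confess.
Player A's expected payoff from Quiet is 12q + 10(1−q); from Confess it is 11q + 14(1−q).
Setting these equal: 2q + 10 = −3q + 14, so q = 4/5.

4/5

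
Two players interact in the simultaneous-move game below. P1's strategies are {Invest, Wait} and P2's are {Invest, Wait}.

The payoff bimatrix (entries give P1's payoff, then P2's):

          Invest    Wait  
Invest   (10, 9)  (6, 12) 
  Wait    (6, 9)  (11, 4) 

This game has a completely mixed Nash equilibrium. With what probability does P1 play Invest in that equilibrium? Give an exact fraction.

5/8

Let x be the probability that P1 plays Invest. In a completely mixed equilibrium, P2 must be indifferent between Invest and Wait.
P2's expected payoff from Invest is 9x + 9(1−x); from Wait it is 12x + 4(1−x).
Setting these equal: 9 = 8x + 4, so x = 5/8.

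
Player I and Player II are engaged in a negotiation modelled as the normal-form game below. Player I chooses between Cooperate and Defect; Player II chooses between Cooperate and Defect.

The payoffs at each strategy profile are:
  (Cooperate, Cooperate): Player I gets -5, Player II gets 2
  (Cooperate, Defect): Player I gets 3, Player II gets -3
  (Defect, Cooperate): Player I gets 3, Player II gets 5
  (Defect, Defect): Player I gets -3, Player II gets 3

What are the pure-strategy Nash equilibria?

(Defect, Cooperate)

(Cooperate, Cooperate): Player I prefers Defect (3 > -5) — not an equilibrium.
(Cooperate, Defect): Player II prefers Cooperate (2 > -3) — not an equilibrium.
(Defect, Cooperate): Player I gets 3 ≥ -5 from Cooperate, and Player II gets 5 ≥ 3 from Defect — Nash equilibrium.
(Defect, Defect): Player I prefers Cooperate (3 > -3); Player II prefers Cooperate (5 > 3) — not an equilibrium.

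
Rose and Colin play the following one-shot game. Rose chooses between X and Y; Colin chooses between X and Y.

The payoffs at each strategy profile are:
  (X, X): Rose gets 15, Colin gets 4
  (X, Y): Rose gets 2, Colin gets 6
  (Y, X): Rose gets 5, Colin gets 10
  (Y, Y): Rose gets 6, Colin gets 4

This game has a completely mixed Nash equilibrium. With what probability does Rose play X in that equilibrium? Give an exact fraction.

Let x be the probability that Rose plays X. In a completely mixed equilibrium, Colin must be indifferent between X and Y.
Colin's expected payoff from X is 4x + 10(1−x); from Y it is 6x + 4(1−x).
Setting these equal: −6x + 10 = 2x + 4, so x = 3/4.

3/4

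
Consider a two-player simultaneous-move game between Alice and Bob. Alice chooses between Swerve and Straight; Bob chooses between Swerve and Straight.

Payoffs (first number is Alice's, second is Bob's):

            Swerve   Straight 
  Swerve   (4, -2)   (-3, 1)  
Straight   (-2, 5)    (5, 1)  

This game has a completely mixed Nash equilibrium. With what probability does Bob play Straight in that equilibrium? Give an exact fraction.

3/7

Let q be the probability that Bob plays Swerve. In a completely mixed equilibrium, Alice must be indifferent between Swerve and Straight.
Alice's expected payoff from Swerve is 4q − 3(1−q); from Straight it is −2q + 5(1−q).
Setting these equal: 7q − 3 = −7q + 5, so q = 4/7.
Therefore Bob plays Straight with probability 1 − 4/7 = 3/7.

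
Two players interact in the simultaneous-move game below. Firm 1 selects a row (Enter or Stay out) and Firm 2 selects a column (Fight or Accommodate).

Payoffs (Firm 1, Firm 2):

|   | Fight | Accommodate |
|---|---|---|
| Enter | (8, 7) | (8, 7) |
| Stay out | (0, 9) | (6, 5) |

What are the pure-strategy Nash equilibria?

(Enter, Fight): Firm 1 gets 8 ≥ 0 from Stay out, and Firm 2 gets 7 ≥ 7 from Accommodate — Nash equilibrium.
(Enter, Accommodate): Firm 1 gets 8 ≥ 6 from Stay out, and Firm 2 gets 7 ≥ 7 from Fight — Nash equilibrium.
(Stay out, Fight): Firm 1 prefers Enter (8 > 0) — not an equilibrium.
(Stay out, Accommodate): Firm 1 prefers Enter (8 > 6); Firm 2 prefers Fight (9 > 5) — not an equilibrium.

(Enter, Fight) and (Enter, Accommodate)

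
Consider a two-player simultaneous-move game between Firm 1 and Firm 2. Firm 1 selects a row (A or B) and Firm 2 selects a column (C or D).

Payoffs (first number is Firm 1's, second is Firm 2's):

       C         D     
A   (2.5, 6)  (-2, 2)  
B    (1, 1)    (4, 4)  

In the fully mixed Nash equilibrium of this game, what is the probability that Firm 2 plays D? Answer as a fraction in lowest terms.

Let c be the probability that Firm 2 plays C. In a completely mixed equilibrium, Firm 1 must be indifferent between A and B.
Firm 1's expected payoff from A is 2.5c − 2(1−c); from B it is c + 4(1−c).
Setting these equal: 4.5c − 2 = −3c + 4, so c = 4/5.
Therefore Firm 2 plays D with probability 1 − 4/5 = 1/5.

1/5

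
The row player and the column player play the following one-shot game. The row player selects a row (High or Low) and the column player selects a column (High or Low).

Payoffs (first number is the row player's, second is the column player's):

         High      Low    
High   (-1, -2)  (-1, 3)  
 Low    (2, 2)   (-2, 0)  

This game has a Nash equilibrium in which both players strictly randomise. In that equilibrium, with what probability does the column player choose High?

1/4

Let c be the probability that the column player plays High. In a completely mixed equilibrium, the row player must be indifferent between High and Low.
The row player's expected payoff from High is −c − (1−c); from Low it is 2c − 2(1−c).
Setting these equal: -1 = 4c − 2, so c = 1/4.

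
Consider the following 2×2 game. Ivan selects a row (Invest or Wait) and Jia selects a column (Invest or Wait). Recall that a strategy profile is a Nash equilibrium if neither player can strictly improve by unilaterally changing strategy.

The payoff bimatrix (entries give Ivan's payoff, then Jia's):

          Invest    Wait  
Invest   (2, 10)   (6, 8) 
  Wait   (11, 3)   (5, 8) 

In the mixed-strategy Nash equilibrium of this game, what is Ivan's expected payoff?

28/5

First find y, the probability Jia plays Invest, from Ivan's indifference between Invest and Wait: 2y + 6(1−y) = 11y + 5(1−y), giving y = 1/10.
Since Ivan is indifferent in equilibrium, Ivan's expected payoff equals the payoff from either row against (1/10, 9/10). Using Invest: 2(1/10) + 6(9/10) = 28/5.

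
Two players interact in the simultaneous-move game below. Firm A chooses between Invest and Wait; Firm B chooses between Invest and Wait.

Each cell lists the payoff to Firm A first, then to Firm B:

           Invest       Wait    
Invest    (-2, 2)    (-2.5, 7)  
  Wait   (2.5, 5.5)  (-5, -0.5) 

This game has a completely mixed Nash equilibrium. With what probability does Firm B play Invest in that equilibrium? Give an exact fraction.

5/14

Let y be the probability that Firm B plays Invest. In a completely mixed equilibrium, Firm A must be indifferent between Invest and Wait.
Firm A's expected payoff from Invest is −2y − 2.5(1−y); from Wait it is 2.5y − 5(1−y).
Setting these equal: 0.5y − 2.5 = 7.5y − 5, so y = 5/14.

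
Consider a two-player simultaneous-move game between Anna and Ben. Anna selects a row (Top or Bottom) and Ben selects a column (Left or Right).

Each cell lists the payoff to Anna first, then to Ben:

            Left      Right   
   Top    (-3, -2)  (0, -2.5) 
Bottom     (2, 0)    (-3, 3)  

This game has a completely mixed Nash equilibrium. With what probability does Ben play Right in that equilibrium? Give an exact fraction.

5/8

Let c be the probability that Ben plays Left. In a completely mixed equilibrium, Anna must be indifferent between Top and Bottom.
Anna's expected payoff from Top is −3c; from Bottom it is 2c − 3(1−c).
Setting these equal: −3c = 5c − 3, so c = 3/8.
Therefore Ben plays Right with probability 1 − 3/8 = 5/8.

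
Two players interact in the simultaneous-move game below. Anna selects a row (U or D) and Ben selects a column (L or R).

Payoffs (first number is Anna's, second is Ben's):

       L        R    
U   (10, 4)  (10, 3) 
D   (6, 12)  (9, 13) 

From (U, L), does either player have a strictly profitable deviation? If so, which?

Neither

Anna at (U, L) earns 10; deviating to D yields 6 — not better.
Ben earns 4; deviating to R yields 3 — not better.
Neither player can strictly improve; the profile is a Nash equilibrium.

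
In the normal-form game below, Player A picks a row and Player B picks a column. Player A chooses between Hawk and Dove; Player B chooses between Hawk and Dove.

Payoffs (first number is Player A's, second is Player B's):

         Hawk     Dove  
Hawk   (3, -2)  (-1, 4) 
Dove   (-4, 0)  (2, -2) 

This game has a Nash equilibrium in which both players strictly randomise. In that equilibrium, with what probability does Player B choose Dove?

Let y be the probability that Player B plays Hawk. In a completely mixed equilibrium, Player A must be indifferent between Hawk and Dove.
Player A's expected payoff from Hawk is 3y − (1−y); from Dove it is −4y + 2(1−y).
Setting these equal: 4y − 1 = −6y + 2, so y = 3/10.
Therefore Player B plays Dove with probability 1 − 3/10 = 7/10.

7/10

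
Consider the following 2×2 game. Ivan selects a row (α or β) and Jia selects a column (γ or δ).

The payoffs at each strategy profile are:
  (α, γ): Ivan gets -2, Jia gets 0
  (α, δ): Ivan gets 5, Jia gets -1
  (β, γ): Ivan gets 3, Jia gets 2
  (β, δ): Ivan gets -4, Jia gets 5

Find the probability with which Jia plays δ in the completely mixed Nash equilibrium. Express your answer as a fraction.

5/14

Let q be the probability that Jia plays γ. In a completely mixed equilibrium, Ivan must be indifferent between α and β.
Ivan's expected payoff from α is −2q + 5(1−q); from β it is 3q − 4(1−q).
Setting these equal: −7q + 5 = 7q − 4, so q = 9/14.
Therefore Jia plays δ with probability 1 − 9/14 = 5/14.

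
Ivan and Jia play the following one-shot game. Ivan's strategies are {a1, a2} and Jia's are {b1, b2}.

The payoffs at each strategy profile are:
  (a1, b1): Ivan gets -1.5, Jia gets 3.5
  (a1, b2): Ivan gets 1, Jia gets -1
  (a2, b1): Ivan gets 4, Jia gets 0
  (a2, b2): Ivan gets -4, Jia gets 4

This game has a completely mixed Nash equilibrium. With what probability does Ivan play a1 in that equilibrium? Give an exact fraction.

Let r be the probability that Ivan plays a1. In a completely mixed equilibrium, Jia must be indifferent between b1 and b2.
Jia's expected payoff from b1 is 3.5r; from b2 it is −r + 4(1−r).
Setting these equal: 3.5r = −5r + 4, so r = 8/17.

8/17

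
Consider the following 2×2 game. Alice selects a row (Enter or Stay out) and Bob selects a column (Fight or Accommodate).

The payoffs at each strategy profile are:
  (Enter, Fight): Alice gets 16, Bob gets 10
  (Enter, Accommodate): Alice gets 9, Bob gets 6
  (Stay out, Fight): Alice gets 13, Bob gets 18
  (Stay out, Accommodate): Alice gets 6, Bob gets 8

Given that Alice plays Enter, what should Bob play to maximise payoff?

Fight

Against Enter, Bob earns 10 from Fight and 6 from Accommodate.
So Fight is the best response.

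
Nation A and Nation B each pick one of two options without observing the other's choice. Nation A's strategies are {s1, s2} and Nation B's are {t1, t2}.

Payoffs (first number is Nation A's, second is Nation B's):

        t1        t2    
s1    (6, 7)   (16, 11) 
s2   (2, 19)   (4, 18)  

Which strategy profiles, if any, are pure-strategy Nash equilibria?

(s1, t2)

(s1, t1): Nation B prefers t2 (11 > 7) — not an equilibrium.
(s1, t2): Nation A gets 16 ≥ 4 from s2, and Nation B gets 11 ≥ 7 from t1 — Nash equilibrium.
(s2, t1): Nation A prefers s1 (6 > 2) — not an equilibrium.
(s2, t2): Nation A prefers s1 (16 > 4); Nation B prefers t1 (19 > 18) — not an equilibrium.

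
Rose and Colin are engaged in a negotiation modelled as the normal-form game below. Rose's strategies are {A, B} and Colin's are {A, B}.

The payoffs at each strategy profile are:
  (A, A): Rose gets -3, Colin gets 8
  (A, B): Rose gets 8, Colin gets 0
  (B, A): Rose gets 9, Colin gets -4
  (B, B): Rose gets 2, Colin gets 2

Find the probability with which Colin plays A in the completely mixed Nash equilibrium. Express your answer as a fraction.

Let y be the probability that Colin plays A. In a completely mixed equilibrium, Rose must be indifferent between A and B.
Rose's expected payoff from A is −3y + 8(1−y); from B it is 9y + 2(1−y).
Setting these equal: −11y + 8 = 7y + 2, so y = 1/3.

1/3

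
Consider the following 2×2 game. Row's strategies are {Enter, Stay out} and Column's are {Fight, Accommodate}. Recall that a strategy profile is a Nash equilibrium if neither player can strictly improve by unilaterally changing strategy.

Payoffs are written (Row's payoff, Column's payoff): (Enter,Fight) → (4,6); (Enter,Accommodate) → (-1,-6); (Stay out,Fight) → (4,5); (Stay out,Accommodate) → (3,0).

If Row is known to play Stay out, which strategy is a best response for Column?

Against Stay out, Column earns 5 from Fight and 0 from Accommodate.
So Fight is the best response.

Fight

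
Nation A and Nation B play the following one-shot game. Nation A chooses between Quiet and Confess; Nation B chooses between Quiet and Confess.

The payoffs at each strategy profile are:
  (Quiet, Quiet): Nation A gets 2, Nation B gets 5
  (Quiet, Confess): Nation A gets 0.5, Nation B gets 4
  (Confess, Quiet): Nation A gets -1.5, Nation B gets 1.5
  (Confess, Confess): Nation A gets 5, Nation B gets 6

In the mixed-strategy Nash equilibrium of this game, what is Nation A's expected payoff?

First find q, the probability Nation B plays Quiet, from Nation A's indifference between Quiet and Confess: 2q + 0.5(1−q) = −1.5q + 5(1−q), giving q = 9/16.
Since Nation A is indifferent in equilibrium, Nation A's expected payoff equals the payoff from either row against (9/16, 7/16). Using Quiet: 2(9/16) + 0.5(7/16) = 43/32.

43/32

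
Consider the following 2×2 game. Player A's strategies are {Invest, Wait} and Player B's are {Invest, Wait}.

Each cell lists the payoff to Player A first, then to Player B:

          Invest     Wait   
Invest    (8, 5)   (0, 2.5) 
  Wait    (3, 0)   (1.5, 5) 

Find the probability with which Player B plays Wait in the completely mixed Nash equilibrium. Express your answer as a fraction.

Let c be the probability that Player B plays Invest. In a completely mixed equilibrium, Player A must be indifferent between Invest and Wait.
Player A's expected payoff from Invest is 8c; from Wait it is 3c + 1.5(1−c).
Setting these equal: 8c = 1.5c + 1.5, so c = 3/13.
Therefore Player B plays Wait with probability 1 − 3/13 = 10/13.

10/13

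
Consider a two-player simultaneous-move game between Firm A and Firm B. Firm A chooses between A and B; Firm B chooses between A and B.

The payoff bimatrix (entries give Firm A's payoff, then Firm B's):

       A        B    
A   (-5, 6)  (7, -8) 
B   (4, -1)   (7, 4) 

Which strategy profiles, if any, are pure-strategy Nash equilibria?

(B, B)

(A, A): Firm A prefers B (4 > -5) — not an equilibrium.
(A, B): Firm B prefers A (6 > -8) — not an equilibrium.
(B, A): Firm B prefers B (4 > -1) — not an equilibrium.
(B, B): Firm A gets 7 ≥ 7 from A, and Firm B gets 4 ≥ -1 from A — Nash equilibrium.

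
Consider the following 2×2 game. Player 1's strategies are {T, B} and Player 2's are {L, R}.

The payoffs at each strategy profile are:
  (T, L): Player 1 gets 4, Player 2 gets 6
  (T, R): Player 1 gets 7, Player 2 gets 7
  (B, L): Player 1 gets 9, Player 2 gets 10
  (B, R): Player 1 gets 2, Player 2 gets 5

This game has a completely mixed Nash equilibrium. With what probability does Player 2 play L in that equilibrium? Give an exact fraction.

1/2

Let y be the probability that Player 2 plays L. In a completely mixed equilibrium, Player 1 must be indifferent between T and B.
Player 1's expected payoff from T is 4y + 7(1−y); from B it is 9y + 2(1−y).
Setting these equal: −3y + 7 = 7y + 2, so y = 1/2.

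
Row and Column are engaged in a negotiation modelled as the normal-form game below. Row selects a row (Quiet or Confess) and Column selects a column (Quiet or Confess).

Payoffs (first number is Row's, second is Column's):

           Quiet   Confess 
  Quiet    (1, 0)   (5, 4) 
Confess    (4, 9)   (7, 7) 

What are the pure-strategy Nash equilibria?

(Confess, Quiet)

(Quiet, Quiet): Row prefers Confess (4 > 1); Column prefers Confess (4 > 0) — not an equilibrium.
(Quiet, Confess): Row prefers Confess (7 > 5) — not an equilibrium.
(Confess, Quiet): Row gets 4 ≥ 1 from Quiet, and Column gets 9 ≥ 7 from Confess — Nash equilibrium.
(Confess, Confess): Column prefers Quiet (9 > 7) — not an equilibrium.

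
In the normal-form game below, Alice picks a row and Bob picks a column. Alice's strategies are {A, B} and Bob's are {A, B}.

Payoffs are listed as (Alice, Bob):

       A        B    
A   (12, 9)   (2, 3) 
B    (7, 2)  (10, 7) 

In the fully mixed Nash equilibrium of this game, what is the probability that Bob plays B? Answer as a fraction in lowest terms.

5/13

Let q be the probability that Bob plays A. In a completely mixed equilibrium, Alice must be indifferent between A and B.
Alice's expected payoff from A is 12q + 2(1−q); from B it is 7q + 10(1−q).
Setting these equal: 10q + 2 = −3q + 10, so q = 8/13.
Therefore Bob plays B with probability 1 − 8/13 = 5/13.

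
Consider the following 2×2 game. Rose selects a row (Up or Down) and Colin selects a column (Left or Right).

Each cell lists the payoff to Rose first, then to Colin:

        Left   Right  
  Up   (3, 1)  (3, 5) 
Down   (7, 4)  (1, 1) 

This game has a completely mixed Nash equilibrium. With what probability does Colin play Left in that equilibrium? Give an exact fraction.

1/3

Let y be the probability that Colin plays Left. In a completely mixed equilibrium, Rose must be indifferent between Up and Down.
Rose's expected payoff from Up is 3y + 3(1−y); from Down it is 7y + (1−y).
Setting these equal: 3 = 6y + 1, so y = 1/3.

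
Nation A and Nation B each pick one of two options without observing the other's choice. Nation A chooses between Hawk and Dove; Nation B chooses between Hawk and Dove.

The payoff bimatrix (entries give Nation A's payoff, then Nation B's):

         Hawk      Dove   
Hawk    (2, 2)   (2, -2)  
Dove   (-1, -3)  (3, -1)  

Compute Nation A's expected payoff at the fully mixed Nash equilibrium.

First find q, the probability Nation B plays Hawk, from Nation A's indifference between Hawk and Dove: 2q + 2(1−q) = −q + 3(1−q), giving q = 1/4.
Since Nation A is indifferent in equilibrium, Nation A's expected payoff equals the payoff from either row against (1/4, 3/4). Using Hawk: 2(1/4) + 2(3/4) = 2.

2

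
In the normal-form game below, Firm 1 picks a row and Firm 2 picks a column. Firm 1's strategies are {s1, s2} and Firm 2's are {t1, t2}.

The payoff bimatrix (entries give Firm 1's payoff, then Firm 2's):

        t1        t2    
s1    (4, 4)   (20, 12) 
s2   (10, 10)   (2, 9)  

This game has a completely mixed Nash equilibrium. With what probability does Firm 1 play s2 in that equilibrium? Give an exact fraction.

8/9

Let x be the probability that Firm 1 plays s1. In a completely mixed equilibrium, Firm 2 must be indifferent between t1 and t2.
Firm 2's expected payoff from t1 is 4x + 10(1−x); from t2 it is 12x + 9(1−x).
Setting these equal: −6x + 10 = 3x + 9, so x = 1/9.
Therefore Firm 1 plays s2 with probability 1 − 1/9 = 8/9.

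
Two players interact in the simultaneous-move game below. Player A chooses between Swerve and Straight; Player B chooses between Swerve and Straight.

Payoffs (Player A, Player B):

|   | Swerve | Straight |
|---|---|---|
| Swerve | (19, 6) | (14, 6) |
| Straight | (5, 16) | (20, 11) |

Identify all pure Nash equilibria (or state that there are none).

(Swerve, Swerve): Player A gets 19 ≥ 5 from Straight, and Player B gets 6 ≥ 6 from Straight — Nash equilibrium.
(Swerve, Straight): Player A prefers Straight (20 > 14) — not an equilibrium.
(Straight, Swerve): Player A prefers Swerve (19 > 5) — not an equilibrium.
(Straight, Straight): Player B prefers Swerve (16 > 11) — not an equilibrium.

(Swerve, Swerve)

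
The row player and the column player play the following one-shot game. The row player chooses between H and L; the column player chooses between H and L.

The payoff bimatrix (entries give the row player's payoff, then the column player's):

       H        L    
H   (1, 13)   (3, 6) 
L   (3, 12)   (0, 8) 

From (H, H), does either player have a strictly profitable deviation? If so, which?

The row player

The row player at (H, H) earns 1; deviating to L yields 3 — a strict improvement.
The column player earns 13; deviating to L yields 6 — not better.
Only the row player has a strictly profitable deviation.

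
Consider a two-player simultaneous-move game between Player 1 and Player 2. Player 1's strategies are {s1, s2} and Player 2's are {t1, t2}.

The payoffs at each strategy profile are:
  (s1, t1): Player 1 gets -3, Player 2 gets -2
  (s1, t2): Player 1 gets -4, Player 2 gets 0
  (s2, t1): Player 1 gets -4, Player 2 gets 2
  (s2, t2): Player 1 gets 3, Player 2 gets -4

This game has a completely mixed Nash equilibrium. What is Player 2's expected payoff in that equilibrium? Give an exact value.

First find x, the probability Player 1 plays s1, from Player 2's indifference between t1 and t2: −2x + 2(1−x) = −4(1−x), giving x = 3/4.
Since Player 2 is indifferent in equilibrium, Player 2's expected payoff equals the payoff from either column against (3/4, 1/4). Using t1: −2(3/4) + 2(1/4) = -1.

-1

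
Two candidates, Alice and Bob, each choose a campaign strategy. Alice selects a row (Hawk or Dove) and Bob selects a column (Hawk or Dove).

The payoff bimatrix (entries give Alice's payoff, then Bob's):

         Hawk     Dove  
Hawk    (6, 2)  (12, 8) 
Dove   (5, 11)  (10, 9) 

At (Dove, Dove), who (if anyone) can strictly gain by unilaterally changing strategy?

Both

Alice at (Dove, Dove) earns 10; deviating to Hawk yields 12 — a strict improvement.
Bob earns 9; deviating to Hawk yields 11 — a strict improvement.
Both Alice and Bob have strictly profitable deviations.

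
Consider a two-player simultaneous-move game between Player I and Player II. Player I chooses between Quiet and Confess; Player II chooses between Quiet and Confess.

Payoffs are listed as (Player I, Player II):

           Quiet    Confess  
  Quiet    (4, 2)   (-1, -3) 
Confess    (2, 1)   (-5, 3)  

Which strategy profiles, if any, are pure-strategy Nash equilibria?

(Quiet, Quiet)

(Quiet, Quiet): Player I gets 4 ≥ 2 from Confess, and Player II gets 2 ≥ -3 from Confess — Nash equilibrium.
(Quiet, Confess): Player II prefers Quiet (2 > -3) — not an equilibrium.
(Confess, Quiet): Player I prefers Quiet (4 > 2); Player II prefers Confess (3 > 1) — not an equilibrium.
(Confess, Confess): Player I prefers Quiet (-1 > -5) — not an equilibrium.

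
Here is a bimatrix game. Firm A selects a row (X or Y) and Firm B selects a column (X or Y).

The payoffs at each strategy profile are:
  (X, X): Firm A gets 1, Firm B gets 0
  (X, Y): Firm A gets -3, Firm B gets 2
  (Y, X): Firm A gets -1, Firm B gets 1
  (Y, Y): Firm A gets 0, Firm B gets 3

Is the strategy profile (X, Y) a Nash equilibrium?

No

At (X, Y), Firm A earns -3; switching to Y would give 0, so Firm A would deviate.
Firm B earns 2; switching to X would give 0, so Firm B has no profitable deviation.
Since at least one player can profitably deviate, this is not a Nash equilibrium.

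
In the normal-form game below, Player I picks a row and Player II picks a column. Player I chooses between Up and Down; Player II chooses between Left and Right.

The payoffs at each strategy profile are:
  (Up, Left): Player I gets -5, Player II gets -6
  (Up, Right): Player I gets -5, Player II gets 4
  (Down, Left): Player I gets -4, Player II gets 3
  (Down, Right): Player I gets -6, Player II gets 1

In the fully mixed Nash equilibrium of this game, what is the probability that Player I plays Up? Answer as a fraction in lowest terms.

1/6

Let r be the probability that Player I plays Up. In a completely mixed equilibrium, Player II must be indifferent between Left and Right.
Player II's expected payoff from Left is −6r + 3(1−r); from Right it is 4r + (1−r).
Setting these equal: −9r + 3 = 3r + 1, so r = 1/6.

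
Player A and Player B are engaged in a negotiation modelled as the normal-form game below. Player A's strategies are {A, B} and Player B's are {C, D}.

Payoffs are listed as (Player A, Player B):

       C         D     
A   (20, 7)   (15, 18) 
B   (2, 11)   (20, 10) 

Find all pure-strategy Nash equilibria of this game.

none

(A, C): Player B prefers D (18 > 7) — not an equilibrium.
(A, D): Player A prefers B (20 > 15) — not an equilibrium.
(B, C): Player A prefers A (20 > 2) — not an equilibrium.
(B, D): Player B prefers C (11 > 10) — not an equilibrium.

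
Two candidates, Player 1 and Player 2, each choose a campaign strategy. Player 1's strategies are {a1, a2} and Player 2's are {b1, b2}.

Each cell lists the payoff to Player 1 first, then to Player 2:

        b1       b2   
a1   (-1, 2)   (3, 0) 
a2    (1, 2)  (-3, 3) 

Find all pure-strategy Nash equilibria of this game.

(a1, b1): Player 1 prefers a2 (1 > -1) — not an equilibrium.
(a1, b2): Player 2 prefers b1 (2 > 0) — not an equilibrium.
(a2, b1): Player 2 prefers b2 (3 > 2) — not an equilibrium.
(a2, b2): Player 1 prefers a1 (3 > -3) — not an equilibrium.

none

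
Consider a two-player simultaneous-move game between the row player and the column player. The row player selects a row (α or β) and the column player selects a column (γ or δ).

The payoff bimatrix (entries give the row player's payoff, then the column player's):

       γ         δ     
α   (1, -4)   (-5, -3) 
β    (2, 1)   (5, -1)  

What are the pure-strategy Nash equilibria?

(β, γ)

(α, γ): the row player prefers β (2 > 1); the column player prefers δ (-3 > -4) — not an equilibrium.
(α, δ): the row player prefers β (5 > -5) — not an equilibrium.
(β, γ): the row player gets 2 ≥ 1 from α, and the column player gets 1 ≥ -1 from δ — Nash equilibrium.
(β, δ): the column player prefers γ (1 > -1) — not an equilibrium.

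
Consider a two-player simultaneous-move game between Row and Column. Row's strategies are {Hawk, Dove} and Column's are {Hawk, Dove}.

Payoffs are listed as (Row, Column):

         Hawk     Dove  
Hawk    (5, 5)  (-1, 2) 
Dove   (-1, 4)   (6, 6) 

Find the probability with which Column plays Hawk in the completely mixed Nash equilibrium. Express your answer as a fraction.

Let y be the probability that Column plays Hawk. In a completely mixed equilibrium, Row must be indifferent between Hawk and Dove.
Row's expected payoff from Hawk is 5y − (1−y); from Dove it is −y + 6(1−y).
Setting these equal: 6y − 1 = −7y + 6, so y = 7/13.

7/13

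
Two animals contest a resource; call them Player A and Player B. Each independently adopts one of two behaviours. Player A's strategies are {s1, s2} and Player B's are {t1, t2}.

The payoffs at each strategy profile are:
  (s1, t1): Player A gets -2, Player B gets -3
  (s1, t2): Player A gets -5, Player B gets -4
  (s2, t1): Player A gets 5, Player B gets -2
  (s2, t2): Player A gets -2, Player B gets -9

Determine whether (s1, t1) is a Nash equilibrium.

No

At (s1, t1), Player A earns -2; switching to s2 would give 5, so Player A would deviate.
Player B earns -3; switching to t2 would give -4, so Player B has no profitable deviation.
Since at least one player can profitably deviate, this is not a Nash equilibrium.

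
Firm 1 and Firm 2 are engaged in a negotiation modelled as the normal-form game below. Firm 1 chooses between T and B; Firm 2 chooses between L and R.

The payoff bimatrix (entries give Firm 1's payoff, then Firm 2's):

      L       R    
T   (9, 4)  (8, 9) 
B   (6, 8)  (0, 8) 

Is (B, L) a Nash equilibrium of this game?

No

At (B, L), Firm 1 earns 6; switching to T would give 9, so Firm 1 would deviate.
Firm 2 earns 8; switching to R would give 8, so Firm 2 has no profitable deviation.
Since at least one player can profitably deviate, this is not a Nash equilibrium.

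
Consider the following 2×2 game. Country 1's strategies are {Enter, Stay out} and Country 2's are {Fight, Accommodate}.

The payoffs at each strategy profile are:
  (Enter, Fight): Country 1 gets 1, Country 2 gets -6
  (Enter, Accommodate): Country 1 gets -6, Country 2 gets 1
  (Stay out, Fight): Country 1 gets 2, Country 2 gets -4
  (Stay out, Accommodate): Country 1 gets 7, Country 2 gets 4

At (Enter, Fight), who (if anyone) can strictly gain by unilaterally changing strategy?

Country 1 at (Enter, Fight) earns 1; deviating to Stay out yields 2 — a strict improvement.
Country 2 earns -6; deviating to Accommodate yields 1 — a strict improvement.
Both Country 1 and Country 2 have strictly profitable deviations.

Both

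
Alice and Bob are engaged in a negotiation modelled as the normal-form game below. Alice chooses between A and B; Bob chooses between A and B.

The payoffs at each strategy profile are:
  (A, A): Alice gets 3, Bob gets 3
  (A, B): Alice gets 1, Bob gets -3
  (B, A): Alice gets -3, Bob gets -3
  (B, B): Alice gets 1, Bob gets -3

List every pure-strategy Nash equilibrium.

(A, A): Alice gets 3 ≥ -3 from B, and Bob gets 3 ≥ -3 from B — Nash equilibrium.
(A, B): Bob prefers A (3 > -3) — not an equilibrium.
(B, A): Alice prefers A (3 > -3) — not an equilibrium.
(B, B): Alice gets 1 ≥ 1 from A, and Bob gets -3 ≥ -3 from A — Nash equilibrium.

(A, A) and (B, B)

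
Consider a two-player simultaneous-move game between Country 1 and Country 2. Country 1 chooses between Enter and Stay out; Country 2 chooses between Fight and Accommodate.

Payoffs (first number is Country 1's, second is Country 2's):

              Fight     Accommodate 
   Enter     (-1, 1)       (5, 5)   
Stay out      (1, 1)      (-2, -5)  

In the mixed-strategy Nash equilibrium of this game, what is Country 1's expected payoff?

First find y, the probability Country 2 plays Fight, from Country 1's indifference between Enter and Stay out: −y + 5(1−y) = y − 2(1−y), giving y = 7/9.
Since Country 1 is indifferent in equilibrium, Country 1's expected payoff equals the payoff from either row against (7/9, 2/9). Using Enter: −(7/9) + 5(2/9) = 1/3.

1/3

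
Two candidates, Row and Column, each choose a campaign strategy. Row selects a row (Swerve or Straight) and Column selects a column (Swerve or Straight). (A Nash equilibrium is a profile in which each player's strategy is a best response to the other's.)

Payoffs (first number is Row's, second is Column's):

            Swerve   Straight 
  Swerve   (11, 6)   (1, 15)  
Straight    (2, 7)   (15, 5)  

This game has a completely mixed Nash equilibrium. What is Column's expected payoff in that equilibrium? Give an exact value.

75/11

First find p, the probability Row plays Swerve, from Column's indifference between Swerve and Straight: 6p + 7(1−p) = 15p + 5(1−p), giving p = 2/11.
Since Column is indifferent in equilibrium, Column's expected payoff equals the payoff from either column against (2/11, 9/11). Using Swerve: 6(2/11) + 7(9/11) = 75/11.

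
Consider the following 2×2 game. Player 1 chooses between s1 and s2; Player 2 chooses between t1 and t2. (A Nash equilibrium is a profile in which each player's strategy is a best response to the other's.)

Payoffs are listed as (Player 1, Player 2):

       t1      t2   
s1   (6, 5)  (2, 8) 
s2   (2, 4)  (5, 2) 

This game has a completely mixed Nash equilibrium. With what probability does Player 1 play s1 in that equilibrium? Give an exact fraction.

2/5

Let x be the probability that Player 1 plays s1. In a completely mixed equilibrium, Player 2 must be indifferent between t1 and t2.
Player 2's expected payoff from t1 is 5x + 4(1−x); from t2 it is 8x + 2(1−x).
Setting these equal: x + 4 = 6x + 2, so x = 2/5.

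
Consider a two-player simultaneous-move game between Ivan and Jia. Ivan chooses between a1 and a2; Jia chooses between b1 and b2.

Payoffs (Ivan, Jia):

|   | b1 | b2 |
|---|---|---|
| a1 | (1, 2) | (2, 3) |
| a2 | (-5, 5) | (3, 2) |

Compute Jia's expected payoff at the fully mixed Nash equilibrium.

First find x, the probability Ivan plays a1, from Jia's indifference between b1 and b2: 2x + 5(1−x) = 3x + 2(1−x), giving x = 3/4.
Since Jia is indifferent in equilibrium, Jia's expected payoff equals the payoff from either column against (3/4, 1/4). Using b1: 2(3/4) + 5(1/4) = 11/4.

11/4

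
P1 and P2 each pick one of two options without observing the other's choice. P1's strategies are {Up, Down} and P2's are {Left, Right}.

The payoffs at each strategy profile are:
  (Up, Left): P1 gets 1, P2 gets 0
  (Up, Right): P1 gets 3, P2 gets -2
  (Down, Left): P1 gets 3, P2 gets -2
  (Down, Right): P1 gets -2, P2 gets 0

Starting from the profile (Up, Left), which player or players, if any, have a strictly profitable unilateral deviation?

P1

P1 at (Up, Left) earns 1; deviating to Down yields 3 — a strict improvement.
P2 earns 0; deviating to Right yields -2 — not better.
Only P1 has a strictly profitable deviation.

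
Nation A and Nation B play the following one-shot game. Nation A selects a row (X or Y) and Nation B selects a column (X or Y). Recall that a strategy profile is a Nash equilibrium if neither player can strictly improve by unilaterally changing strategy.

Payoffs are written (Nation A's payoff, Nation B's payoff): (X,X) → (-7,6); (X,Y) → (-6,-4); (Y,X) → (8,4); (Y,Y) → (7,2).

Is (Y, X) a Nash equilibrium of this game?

Yes

At (Y, X), Nation A earns 8; switching to X would give -7, so Nation A has no profitable deviation.
Nation B earns 4; switching to Y would give 2, so Nation B has no profitable deviation.
Neither player can gain by a unilateral deviation, so this profile is a Nash equilibrium.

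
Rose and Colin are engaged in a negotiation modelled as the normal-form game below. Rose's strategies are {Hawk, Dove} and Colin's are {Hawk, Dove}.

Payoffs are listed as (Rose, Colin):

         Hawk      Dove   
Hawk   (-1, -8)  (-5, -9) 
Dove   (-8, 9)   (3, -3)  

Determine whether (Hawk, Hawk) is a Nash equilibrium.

Yes

At (Hawk, Hawk), Rose earns -1; switching to Dove would give -8, so Rose has no profitable deviation.
Colin earns -8; switching to Dove would give -9, so Colin has no profitable deviation.
Neither player can gain by a unilateral deviation, so this profile is a Nash equilibrium.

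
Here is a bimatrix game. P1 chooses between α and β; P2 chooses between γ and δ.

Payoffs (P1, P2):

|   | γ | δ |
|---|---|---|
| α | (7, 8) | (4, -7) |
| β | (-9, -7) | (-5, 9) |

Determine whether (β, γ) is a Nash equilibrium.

At (β, γ), P1 earns -9; switching to α would give 7, so P1 would deviate.
P2 earns -7; switching to δ would give 9, so P2 would deviate.
Since at least one player can profitably deviate, this is not a Nash equilibrium.

No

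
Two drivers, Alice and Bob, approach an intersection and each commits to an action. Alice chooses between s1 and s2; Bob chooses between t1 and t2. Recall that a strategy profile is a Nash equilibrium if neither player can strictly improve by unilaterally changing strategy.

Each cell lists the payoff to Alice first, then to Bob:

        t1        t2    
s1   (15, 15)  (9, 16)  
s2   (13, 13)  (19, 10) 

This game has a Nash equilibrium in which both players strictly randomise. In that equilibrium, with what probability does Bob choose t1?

5/6

Let y be the probability that Bob plays t1. In a completely mixed equilibrium, Alice must be indifferent between s1 and s2.
Alice's expected payoff from s1 is 15y + 9(1−y); from s2 it is 13y + 19(1−y).
Setting these equal: 6y + 9 = −6y + 19, so y = 5/6.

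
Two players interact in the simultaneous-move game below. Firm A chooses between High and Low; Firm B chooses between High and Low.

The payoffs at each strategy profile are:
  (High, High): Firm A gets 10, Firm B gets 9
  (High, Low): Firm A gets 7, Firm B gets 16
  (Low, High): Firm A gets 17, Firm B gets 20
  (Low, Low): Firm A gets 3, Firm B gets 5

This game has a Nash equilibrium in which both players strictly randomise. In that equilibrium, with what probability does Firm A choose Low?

Let p be the probability that Firm A plays High. In a completely mixed equilibrium, Firm B must be indifferent between High and Low.
Firm B's expected payoff from High is 9p + 20(1−p); from Low it is 16p + 5(1−p).
Setting these equal: −11p + 20 = 11p + 5, so p = 15/22.
Therefore Firm A plays Low with probability 1 − 15/22 = 7/22.

7/22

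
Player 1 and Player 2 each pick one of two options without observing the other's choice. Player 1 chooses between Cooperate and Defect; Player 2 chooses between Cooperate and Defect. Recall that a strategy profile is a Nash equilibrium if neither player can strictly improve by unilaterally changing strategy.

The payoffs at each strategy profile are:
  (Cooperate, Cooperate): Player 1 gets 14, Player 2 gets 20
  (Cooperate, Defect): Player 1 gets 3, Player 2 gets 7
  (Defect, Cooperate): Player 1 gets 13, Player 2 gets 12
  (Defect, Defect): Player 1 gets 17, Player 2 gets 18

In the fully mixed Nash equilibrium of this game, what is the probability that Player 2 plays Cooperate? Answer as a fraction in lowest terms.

Let c be the probability that Player 2 plays Cooperate. In a completely mixed equilibrium, Player 1 must be indifferent between Cooperate and Defect.
Player 1's expected payoff from Cooperate is 14c + 3(1−c); from Defect it is 13c + 17(1−c).
Setting these equal: 11c + 3 = −4c + 17, so c = 14/15.

14/15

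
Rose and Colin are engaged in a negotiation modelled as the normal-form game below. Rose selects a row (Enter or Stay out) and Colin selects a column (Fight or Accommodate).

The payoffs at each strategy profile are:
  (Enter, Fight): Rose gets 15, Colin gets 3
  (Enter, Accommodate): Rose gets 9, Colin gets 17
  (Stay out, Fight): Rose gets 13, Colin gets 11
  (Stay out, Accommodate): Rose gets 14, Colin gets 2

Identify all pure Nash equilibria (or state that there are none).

none

(Enter, Fight): Colin prefers Accommodate (17 > 3) — not an equilibrium.
(Enter, Accommodate): Rose prefers Stay out (14 > 9) — not an equilibrium.
(Stay out, Fight): Rose prefers Enter (15 > 13) — not an equilibrium.
(Stay out, Accommodate): Colin prefers Fight (11 > 2) — not an equilibrium.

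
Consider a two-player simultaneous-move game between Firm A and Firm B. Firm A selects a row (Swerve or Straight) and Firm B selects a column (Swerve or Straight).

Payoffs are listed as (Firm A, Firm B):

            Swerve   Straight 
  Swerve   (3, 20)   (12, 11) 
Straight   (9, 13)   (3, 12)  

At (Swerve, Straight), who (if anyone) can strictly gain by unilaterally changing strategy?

Firm B

Firm A at (Swerve, Straight) earns 12; deviating to Straight yields 3 — not better.
Firm B earns 11; deviating to Swerve yields 20 — a strict improvement.
Only Firm B has a strictly profitable deviation.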